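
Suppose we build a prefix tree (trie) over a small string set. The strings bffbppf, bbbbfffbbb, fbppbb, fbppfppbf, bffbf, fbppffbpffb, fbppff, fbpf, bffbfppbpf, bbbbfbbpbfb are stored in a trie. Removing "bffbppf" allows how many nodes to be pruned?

3

After clearing the end-marker at "bffbppf", prune upward until reaching a node still needed by another word.
The suffix "ppf" (3 nodes) is used only by "bffbppf"; the node for "bffb" still has the child "f", so pruning stops there.
Nodes removed: 3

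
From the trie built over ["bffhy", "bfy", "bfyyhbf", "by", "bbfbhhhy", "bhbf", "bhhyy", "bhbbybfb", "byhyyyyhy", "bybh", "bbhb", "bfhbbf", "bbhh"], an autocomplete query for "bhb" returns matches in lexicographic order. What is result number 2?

DFS of the "bhb" subtree visits, in order: "bhbbybfb", "bhbf"
The 2nd is bhbf.

bhbf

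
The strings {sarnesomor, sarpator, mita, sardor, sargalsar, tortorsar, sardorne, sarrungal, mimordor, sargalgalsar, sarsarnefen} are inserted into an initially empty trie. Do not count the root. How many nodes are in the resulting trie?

65

For each word, the new-node count is its length minus the longest prefix already in the trie:
  "sarnesomor" → 10 new (s, a, r, n, e, s, o, m, o, r)
  "sarpator" → prefix "sar" already present; 5 new (p, a, t, o, r)
  "mita" → 4 new (m, i, t, a)
  "sardor" → prefix "sar" already present; 3 new (d, o, r)
  "sargalsar" → prefix "sar" already present; 6 new (g, a, l, s, a, r)
  "tortorsar" → 9 new (t, o, r, t, o, r, s, a, r)
  "sardorne" → prefix "sardor" already present; 2 new (n, e)
  "sarrungal" → prefix "sar" already present; 6 new (r, u, n, g, a, l)
  "mimordor" → prefix "mi" already present; 6 new (m, o, r, d, o, r)
  "sargalgalsar" → prefix "sargal" already present; 6 new (g, a, l, s, a, r)
  "sarsarnefen" → prefix "sar" already present; 8 new (s, a, r, n, e, f, e, n)
Total nodes = 10 + 5 + 4 + 3 + 6 + 9 + 2 + 6 + 6 + 6 + 8 = 65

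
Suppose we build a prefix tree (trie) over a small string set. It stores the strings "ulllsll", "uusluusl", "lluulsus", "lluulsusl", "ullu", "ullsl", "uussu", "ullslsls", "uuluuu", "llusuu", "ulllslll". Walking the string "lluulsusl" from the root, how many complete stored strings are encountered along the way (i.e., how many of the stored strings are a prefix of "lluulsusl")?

Traverse "lluulsusl" character by character; count nodes along the way that are marked as word ends.
Prefixes of the query that are stored words: "lluulsus", "lluulsusl"
Count: 2

2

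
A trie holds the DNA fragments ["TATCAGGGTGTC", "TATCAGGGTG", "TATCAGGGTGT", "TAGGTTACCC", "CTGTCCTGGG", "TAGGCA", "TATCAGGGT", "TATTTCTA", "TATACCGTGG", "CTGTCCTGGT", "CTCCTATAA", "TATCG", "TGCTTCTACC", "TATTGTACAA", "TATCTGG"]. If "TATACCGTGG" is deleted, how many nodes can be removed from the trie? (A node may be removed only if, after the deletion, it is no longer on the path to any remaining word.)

7

Walk "TATACCGTGG" from the leaf back toward the root, removing each node that no remaining word uses.
The suffix "ACCGTGG" (7 nodes) is used only by "TATACCGTGG"; the node for "TAT" still has the child "C", so pruning stops there.
Nodes removed: 7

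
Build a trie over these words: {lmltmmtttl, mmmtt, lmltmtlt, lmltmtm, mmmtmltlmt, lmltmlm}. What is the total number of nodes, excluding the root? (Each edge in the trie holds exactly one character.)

27

Count nodes per top-level branch (shared prefixes stored once):
  'l'-branch (lmltmlm, lmltmmtttl, lmltmtlt, lmltmtm): 16 nodes
  'm'-branch (mmmtmltlmt, mmmtt): 11 nodes
Sum: 27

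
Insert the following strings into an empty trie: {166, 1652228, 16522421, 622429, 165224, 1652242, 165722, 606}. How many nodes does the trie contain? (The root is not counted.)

22

Trie structure (* marks end of a word):
(root)
├─ 1
│  └─ 6
│     ├─ 5
│     │  ├─ 2
│     │  │  └─ 2
│     │  │     ├─ 2
│     │  │     │  └─ 8 *
│     │  │     └─ 4 *
│     │  │        └─ 2 *
│     │  │           └─ 1 *
│     │  └─ 7
│     │     └─ 2
│     │        └─ 2 *
│     └─ 6 *
└─ 6
   ├─ 0
   │  └─ 6 *
   └─ 2
      └─ 2
         └─ 4
            └─ 2
               └─ 9 *
Counting every labelled node above: 22.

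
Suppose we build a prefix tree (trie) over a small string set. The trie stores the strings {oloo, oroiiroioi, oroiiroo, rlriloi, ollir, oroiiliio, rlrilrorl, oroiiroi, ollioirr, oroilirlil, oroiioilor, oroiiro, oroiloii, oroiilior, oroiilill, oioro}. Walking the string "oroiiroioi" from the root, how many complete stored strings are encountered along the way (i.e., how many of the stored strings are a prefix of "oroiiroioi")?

Check each prefix of "oroiiroioi" against the stored set — each match is an end-marker on the path.
Prefixes of the query that are stored words: "oroiiro", "oroiiroi", "oroiiroioi"
Count: 3

3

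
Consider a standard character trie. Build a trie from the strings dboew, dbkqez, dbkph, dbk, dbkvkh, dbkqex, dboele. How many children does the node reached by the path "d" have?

The children of the "d" node are the distinct next characters among strings starting with "d".
Distinct next characters after "d": b.
That node has 1 child edge.

1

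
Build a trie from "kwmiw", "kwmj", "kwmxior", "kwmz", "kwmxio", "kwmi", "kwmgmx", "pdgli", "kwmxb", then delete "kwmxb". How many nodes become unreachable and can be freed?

1

After clearing the end-marker at "kwmxb", prune upward until reaching a node still needed by another word.
The suffix "b" (1 node) is used only by "kwmxb"; the node for "kwmx" still has the child "i", so pruning stops there.
Nodes removed: 1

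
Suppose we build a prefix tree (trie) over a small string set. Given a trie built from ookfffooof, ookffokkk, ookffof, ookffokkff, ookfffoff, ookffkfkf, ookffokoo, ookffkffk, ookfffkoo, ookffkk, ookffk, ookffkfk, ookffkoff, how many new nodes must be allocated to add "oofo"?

2

The longest prefix of "oofo" already in the trie is "oo" (length 2).
New nodes needed: |"oofo"| − 2 = 4 − 2 = 2.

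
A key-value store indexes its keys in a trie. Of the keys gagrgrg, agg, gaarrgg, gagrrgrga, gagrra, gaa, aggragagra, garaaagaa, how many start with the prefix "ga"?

6

Filter for entries beginning with "ga":
Words under "ga": gaa, gaarrgg, gagrgrg, gagrra, gagrrgrga, garaaagaa
Count: 6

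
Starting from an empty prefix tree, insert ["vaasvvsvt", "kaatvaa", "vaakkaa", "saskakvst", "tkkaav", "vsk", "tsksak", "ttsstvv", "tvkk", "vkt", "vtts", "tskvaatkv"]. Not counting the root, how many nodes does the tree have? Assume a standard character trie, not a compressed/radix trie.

For each word, the new-node count is its length minus the longest prefix already in the trie:
  "vaasvvsvt" → 9 new (v, a, a, s, v, v, s, v, t)
  "kaatvaa" → 7 new (k, a, a, t, v, a, a)
  "vaakkaa" → prefix "vaa" already present; 4 new (k, k, a, a)
  "saskakvst" → 9 new (s, a, s, k, a, k, v, s, t)
  "tkkaav" → 6 new (t, k, k, a, a, v)
  "vsk" → prefix "v" already present; 2 new (s, k)
  "tsksak" → prefix "t" already present; 5 new (s, k, s, a, k)
  "ttsstvv" → prefix "t" already present; 6 new (t, s, s, t, v, v)
  "tvkk" → prefix "t" already present; 3 new (v, k, k)
  "vkt" → prefix "v" already present; 2 new (k, t)
  "vtts" → prefix "v" already present; 3 new (t, t, s)
  "tskvaatkv" → prefix "tsk" already present; 6 new (v, a, a, t, k, v)
Total nodes = 9 + 7 + 4 + 9 + 6 + 2 + 5 + 6 + 3 + 2 + 3 + 6 = 62

62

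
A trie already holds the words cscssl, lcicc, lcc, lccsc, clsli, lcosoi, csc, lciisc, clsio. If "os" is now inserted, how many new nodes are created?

No existing word starts with "o", so every character of "os" needs a new node.
2 − 0 = 2 new nodes.

2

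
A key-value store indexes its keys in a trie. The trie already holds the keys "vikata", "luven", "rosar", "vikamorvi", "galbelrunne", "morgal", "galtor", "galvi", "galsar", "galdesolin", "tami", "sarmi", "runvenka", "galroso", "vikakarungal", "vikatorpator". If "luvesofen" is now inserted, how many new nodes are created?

Walking "luvesofen" from the root, the first 4 characters ("luve") follow existing edges; "s" is the first miss.
So 9 − 4 = 5 new nodes.

5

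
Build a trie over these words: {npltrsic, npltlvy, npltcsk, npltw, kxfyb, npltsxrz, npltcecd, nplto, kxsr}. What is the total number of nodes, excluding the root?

Count nodes per top-level branch (shared prefixes stored once):
  'k'-branch (kxfyb, kxsr): 7 nodes
  'n'-branch (npltcecd, npltcsk, npltlvy, nplto, npltrsic, npltsxrz, npltw): 23 nodes
Sum: 30

30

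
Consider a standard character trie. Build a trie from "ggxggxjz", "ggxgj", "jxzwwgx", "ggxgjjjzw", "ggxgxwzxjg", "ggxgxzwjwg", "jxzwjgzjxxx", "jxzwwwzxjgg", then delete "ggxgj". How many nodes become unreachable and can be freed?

0

A node on "ggxgj"'s path can go only if nothing else ends at it or branches off below it.
Every node on "ggxgj" is still needed (e.g. by "ggxgjjjzw"), so nothing is freed.
Nodes removed: 0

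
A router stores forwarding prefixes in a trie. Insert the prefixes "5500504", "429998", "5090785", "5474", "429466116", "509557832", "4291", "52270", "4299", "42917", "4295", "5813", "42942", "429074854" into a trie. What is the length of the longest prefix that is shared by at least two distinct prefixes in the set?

4

Equivalently: take the maximum, over all pairs, of their longest common prefix length.
"4291" and "42917" agree on "4291" (4 characters) before diverging; nothing deeper is shared.
Longest shared-prefix length: 4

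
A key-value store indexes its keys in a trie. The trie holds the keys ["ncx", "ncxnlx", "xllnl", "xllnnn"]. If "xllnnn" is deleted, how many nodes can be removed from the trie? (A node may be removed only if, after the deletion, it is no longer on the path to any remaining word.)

After clearing the end-marker at "xllnnn", prune upward until reaching a node still needed by another word.
The suffix "nn" (2 nodes) is used only by "xllnnn"; the node for "xlln" still has the child "l", so pruning stops there.
Nodes removed: 2

2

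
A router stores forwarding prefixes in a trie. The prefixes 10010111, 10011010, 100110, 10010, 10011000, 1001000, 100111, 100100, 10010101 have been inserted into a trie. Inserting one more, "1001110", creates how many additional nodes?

"100111" is already a path in the trie; the remaining "0" must be added.
New nodes needed: |"1001110"| − 6 = 7 − 6 = 1.

1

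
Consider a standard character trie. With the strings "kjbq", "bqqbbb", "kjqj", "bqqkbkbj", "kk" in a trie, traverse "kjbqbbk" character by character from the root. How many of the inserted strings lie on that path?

1

Traverse "kjbqbbk" character by character; count nodes along the way that are marked as word ends.
Prefixes of the query that are stored words: "kjbq"
Count: 1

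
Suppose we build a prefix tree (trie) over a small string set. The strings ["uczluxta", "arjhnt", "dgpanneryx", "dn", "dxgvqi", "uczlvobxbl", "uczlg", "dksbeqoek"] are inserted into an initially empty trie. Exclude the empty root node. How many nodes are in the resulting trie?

45

For each word, the new-node count is its length minus the longest prefix already in the trie:
  "uczluxta" → 8 new (u, c, z, l, u, x, t, a)
  "arjhnt" → 6 new (a, r, j, h, n, t)
  "dgpanneryx" → 10 new (d, g, p, a, n, n, e, r, y, x)
  "dn" → prefix "d" already present; 1 new (n)
  "dxgvqi" → prefix "d" already present; 5 new (x, g, v, q, i)
  "uczlvobxbl" → prefix "uczl" already present; 6 new (v, o, b, x, b, l)
  "uczlg" → prefix "uczl" already present; 1 new (g)
  "dksbeqoek" → prefix "d" already present; 8 new (k, s, b, e, q, o, e, k)
Total nodes = 8 + 6 + 10 + 1 + 5 + 6 + 1 + 8 = 45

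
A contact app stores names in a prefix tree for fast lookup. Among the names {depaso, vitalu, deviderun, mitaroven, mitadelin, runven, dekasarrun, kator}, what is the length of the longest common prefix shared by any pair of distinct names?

4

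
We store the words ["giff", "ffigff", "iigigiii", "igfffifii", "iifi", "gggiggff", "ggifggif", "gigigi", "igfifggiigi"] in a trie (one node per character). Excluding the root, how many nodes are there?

For each word, the new-node count is its length minus the longest prefix already in the trie:
  "giff" → 4 new (g, i, f, f)
  "ffigff" → 6 new (f, f, i, g, f, f)
  "iigigiii" → 8 new (i, i, g, i, g, i, i, i)
  "igfffifii" → prefix "i" already present; 8 new (g, f, f, f, i, f, i, i)
  "iifi" → prefix "ii" already present; 2 new (f, i)
  "gggiggff" → prefix "g" already present; 7 new (g, g, i, g, g, f, f)
  "ggifggif" → prefix "gg" already present; 6 new (i, f, g, g, i, f)
  "gigigi" → prefix "gi" already present; 4 new (g, i, g, i)
  "igfifggiigi" → prefix "igf" already present; 8 new (i, f, g, g, i, i, g, i)
Total nodes = 4 + 6 + 8 + 8 + 2 + 7 + 6 + 4 + 8 = 53

53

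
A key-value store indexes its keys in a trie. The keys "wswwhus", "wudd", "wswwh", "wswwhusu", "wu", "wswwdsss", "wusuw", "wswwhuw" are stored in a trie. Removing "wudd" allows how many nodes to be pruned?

Walk "wudd" from the leaf back toward the root, removing each node that no remaining word uses.
The suffix "dd" (2 nodes) is used only by "wudd"; the node for "wu" still has the child "s", so pruning stops there.
Nodes removed: 2

2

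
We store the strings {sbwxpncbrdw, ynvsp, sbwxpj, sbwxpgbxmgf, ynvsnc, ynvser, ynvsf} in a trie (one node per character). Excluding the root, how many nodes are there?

28

Trace insertions, counting only characters that open a new branch:
  "sbwxpncbrdw" → 11 new (s, b, w, x, p, n, c, b, r, d, w)
  "ynvsp" → 5 new (y, n, v, s, p)
  "sbwxpj" → prefix "sbwxp" already present; 1 new (j)
  "sbwxpgbxmgf" → prefix "sbwxp" already present; 6 new (g, b, x, m, g, f)
  "ynvsnc" → prefix "ynvs" already present; 2 new (n, c)
  "ynvser" → prefix "ynvs" already present; 2 new (e, r)
  "ynvsf" → prefix "ynvs" already present; 1 new (f)
Total nodes = 11 + 5 + 1 + 6 + 2 + 2 + 1 = 28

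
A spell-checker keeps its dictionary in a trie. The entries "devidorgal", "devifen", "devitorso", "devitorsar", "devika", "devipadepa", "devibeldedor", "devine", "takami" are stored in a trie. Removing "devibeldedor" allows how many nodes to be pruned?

A node on "devibeldedor"'s path can go only if nothing else ends at it or branches off below it.
The suffix "beldedor" (8 nodes) is used only by "devibeldedor"; the node for "devi" still has the child "d", so pruning stops there.
Nodes removed: 8

8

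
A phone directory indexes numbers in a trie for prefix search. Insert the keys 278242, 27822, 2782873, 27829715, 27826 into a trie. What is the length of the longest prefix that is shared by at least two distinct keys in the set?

Look for the deepest trie node that still has at least two words in its subtree.
e.g. "27822" and "278242" share the prefix "2782" of length 4; no pair shares a longer one.
Longest shared-prefix length: 4

4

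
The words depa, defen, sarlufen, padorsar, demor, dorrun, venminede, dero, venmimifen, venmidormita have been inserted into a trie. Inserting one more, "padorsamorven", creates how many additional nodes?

6

The longest prefix of "padorsamorven" already in the trie is "padorsa" (length 7).
So 13 − 7 = 6 new nodes.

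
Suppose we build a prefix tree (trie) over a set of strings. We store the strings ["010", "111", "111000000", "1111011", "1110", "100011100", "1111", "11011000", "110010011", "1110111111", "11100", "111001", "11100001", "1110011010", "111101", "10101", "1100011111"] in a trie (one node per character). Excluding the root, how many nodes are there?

57

Count nodes per top-level branch (shared prefixes stored once):
  '0'-branch (010): 3 nodes
  '1'-branch (100011100, 10101, 1100011111, 110010011, 11011000, 111, 1110, 11100, 111000000, 11100001, 111001, 1110011010, 1110111111, 1111, 111101, 1111011): 54 nodes
Sum: 57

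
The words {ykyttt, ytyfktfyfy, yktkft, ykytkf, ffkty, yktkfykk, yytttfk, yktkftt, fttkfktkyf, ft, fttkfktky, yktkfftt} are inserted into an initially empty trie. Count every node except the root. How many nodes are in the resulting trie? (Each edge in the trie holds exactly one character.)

48

Trace insertions, counting only characters that open a new branch:
  "ykyttt" → 6 new (y, k, y, t, t, t)
  "ytyfktfyfy" → prefix "y" already present; 9 new (t, y, f, k, t, f, y, f, y)
  "yktkft" → prefix "yk" already present; 4 new (t, k, f, t)
  "ykytkf" → prefix "ykyt" already present; 2 new (k, f)
  "ffkty" → 5 new (f, f, k, t, y)
  "yktkfykk" → prefix "yktkf" already present; 3 new (y, k, k)
  "yytttfk" → prefix "y" already present; 6 new (y, t, t, t, f, k)
  "yktkftt" → prefix "yktkft" already present; 1 new (t)
  "fttkfktkyf" → prefix "f" already present; 9 new (t, t, k, f, k, t, k, y, f)
  "ft" → prefix "ft" already present; 0 new (none)
  "fttkfktky" → prefix "fttkfktky" already present; 0 new (none)
  "yktkfftt" → prefix "yktkf" already present; 3 new (f, t, t)
Total nodes = 6 + 9 + 4 + 2 + 5 + 3 + 6 + 1 + 9 + 0 + 0 + 3 = 48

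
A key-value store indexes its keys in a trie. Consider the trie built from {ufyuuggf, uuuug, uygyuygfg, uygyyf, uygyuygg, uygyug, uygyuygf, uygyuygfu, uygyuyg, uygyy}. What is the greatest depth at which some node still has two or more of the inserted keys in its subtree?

The deepest shared node is where two words last agree before diverging.
"uygyuygf" and "uygyuygfg" agree on "uygyuygf" (8 characters) before diverging; nothing deeper is shared.
Longest shared-prefix length: 8

8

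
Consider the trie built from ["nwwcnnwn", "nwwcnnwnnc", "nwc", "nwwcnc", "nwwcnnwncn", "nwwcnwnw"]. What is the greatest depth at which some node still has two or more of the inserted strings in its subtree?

8

The deepest shared node is where two words last agree before diverging.
"nwwcnnwn" and "nwwcnnwncn" agree on "nwwcnnwn" (8 characters) before diverging; nothing deeper is shared.
Longest shared-prefix length: 8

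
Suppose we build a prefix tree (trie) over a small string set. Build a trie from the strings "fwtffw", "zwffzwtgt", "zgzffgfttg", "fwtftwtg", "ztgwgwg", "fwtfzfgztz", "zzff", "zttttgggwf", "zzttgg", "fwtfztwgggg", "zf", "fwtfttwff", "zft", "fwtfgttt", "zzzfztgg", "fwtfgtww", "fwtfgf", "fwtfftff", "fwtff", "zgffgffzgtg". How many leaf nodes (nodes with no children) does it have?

A leaf is a node with no children — equivalently, the end of a word that is not a proper prefix of any other stored word.
Those words: "fwtfftff", "fwtffw", "fwtfgf", "fwtfgttt", "fwtfgtww", "fwtfttwff", "fwtftwtg", "fwtfzfgztz", "fwtfztwgggg", "zft", "zgffgffzgtg", "zgzffgfttg", "ztgwgwg", "zttttgggwf", "zwffzwtgt", "zzff", "zzttgg", "zzzfztgg"
Leaf count: 18

18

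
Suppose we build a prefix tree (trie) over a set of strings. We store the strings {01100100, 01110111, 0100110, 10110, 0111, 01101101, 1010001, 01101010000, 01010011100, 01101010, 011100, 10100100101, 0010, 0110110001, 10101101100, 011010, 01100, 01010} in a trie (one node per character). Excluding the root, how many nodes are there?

Insert word by word; a character creates a node only if that edge doesn't already exist:
  "01100100" → 8 new (0, 1, 1, 0, 0, 1, 0, 0)
  "01110111" → prefix "011" already present; 5 new (1, 0, 1, 1, 1)
  "0100110" → prefix "01" already present; 5 new (0, 0, 1, 1, 0)
  "10110" → 5 new (1, 0, 1, 1, 0)
  "0111" → prefix "0111" already present; 0 new (none)
  "01101101" → prefix "0110" already present; 4 new (1, 1, 0, 1)
  "1010001" → prefix "101" already present; 4 new (0, 0, 0, 1)
  "01101010000" → prefix "01101" already present; 6 new (0, 1, 0, 0, 0, 0)
  "01010011100" → prefix "010" already present; 8 new (1, 0, 0, 1, 1, 1, 0, 0)
  "01101010" → prefix "01101010" already present; 0 new (none)
  "011100" → prefix "01110" already present; 1 new (0)
  "10100100101" → prefix "10100" already present; 6 new (1, 0, 0, 1, 0, 1)
  "0010" → prefix "0" already present; 3 new (0, 1, 0)
  "0110110001" → prefix "0110110" already present; 3 new (0, 0, 1)
  "10101101100" → prefix "1010" already present; 7 new (1, 1, 0, 1, 1, 0, 0)
  "011010" → prefix "011010" already present; 0 new (none)
  "01100" → prefix "01100" already present; 0 new (none)
  "01010" → prefix "01010" already present; 0 new (none)
Total nodes = 8 + 5 + 5 + 5 + 0 + 4 + 4 + 6 + 8 + 0 + 1 + 6 + 3 + 3 + 7 + 0 + 0 + 0 = 65

65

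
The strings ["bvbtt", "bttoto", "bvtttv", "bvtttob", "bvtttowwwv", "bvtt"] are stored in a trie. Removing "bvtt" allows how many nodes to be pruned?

After clearing the end-marker at "bvtt", prune upward until reaching a node still needed by another word.
Every node on "bvtt" is still needed (e.g. by "bvtttv"), so nothing is freed.
Nodes removed: 0

0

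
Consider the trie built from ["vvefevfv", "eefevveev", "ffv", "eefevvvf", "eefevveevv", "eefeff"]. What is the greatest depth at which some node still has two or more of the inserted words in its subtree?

9

The deepest shared node is where two words last agree before diverging.
"eefevveev" and "eefevveevv" agree on "eefevveev" (9 characters) before diverging; nothing deeper is shared.
Longest shared-prefix length: 9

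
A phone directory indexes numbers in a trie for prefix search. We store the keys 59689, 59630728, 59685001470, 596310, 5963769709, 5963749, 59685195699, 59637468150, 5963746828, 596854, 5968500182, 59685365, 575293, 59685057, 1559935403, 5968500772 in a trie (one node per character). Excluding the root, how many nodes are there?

Trace insertions, counting only characters that open a new branch:
  "59689" → 5 new (5, 9, 6, 8, 9)
  "59630728" → prefix "596" already present; 5 new (3, 0, 7, 2, 8)
  "59685001470" → prefix "5968" already present; 7 new (5, 0, 0, 1, 4, 7, 0)
  "596310" → prefix "5963" already present; 2 new (1, 0)
  "5963769709" → prefix "5963" already present; 6 new (7, 6, 9, 7, 0, 9)
  "5963749" → prefix "59637" already present; 2 new (4, 9)
  "59685195699" → prefix "59685" already present; 6 new (1, 9, 5, 6, 9, 9)
  "59637468150" → prefix "596374" already present; 5 new (6, 8, 1, 5, 0)
  "5963746828" → prefix "59637468" already present; 2 new (2, 8)
  "596854" → prefix "59685" already present; 1 new (4)
  "5968500182" → prefix "59685001" already present; 2 new (8, 2)
  "59685365" → prefix "59685" already present; 3 new (3, 6, 5)
  "575293" → prefix "5" already present; 5 new (7, 5, 2, 9, 3)
  "59685057" → prefix "596850" already present; 2 new (5, 7)
  "1559935403" → 10 new (1, 5, 5, 9, 9, 3, 5, 4, 0, 3)
  "5968500772" → prefix "5968500" already present; 3 new (7, 7, 2)
Total nodes = 5 + 5 + 7 + 2 + 6 + 2 + 6 + 5 + 2 + 1 + 2 + 3 + 5 + 2 + 10 + 3 = 66

66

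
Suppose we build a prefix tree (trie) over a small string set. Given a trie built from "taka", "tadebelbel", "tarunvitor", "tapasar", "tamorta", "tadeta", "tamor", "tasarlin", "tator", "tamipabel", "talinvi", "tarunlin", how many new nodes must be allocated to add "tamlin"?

Walking "tamlin" from the root, the first 3 characters ("tam") follow existing edges; "l" is the first miss.
New nodes needed: |"tamlin"| − 3 = 6 − 3 = 3.

3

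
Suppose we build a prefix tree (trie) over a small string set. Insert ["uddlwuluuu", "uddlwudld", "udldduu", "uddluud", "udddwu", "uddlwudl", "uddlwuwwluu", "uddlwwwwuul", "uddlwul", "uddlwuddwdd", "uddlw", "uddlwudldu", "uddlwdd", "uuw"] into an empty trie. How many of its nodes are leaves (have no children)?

10

Leaves are exactly the stored words that no other stored word extends.
Those words: "udddwu", "uddluud", "uddlwdd", "uddlwuddwdd", "uddlwudldu", "uddlwuluuu", "uddlwuwwluu", "uddlwwwwuul", "udldduu", "uuw"
Leaf count: 10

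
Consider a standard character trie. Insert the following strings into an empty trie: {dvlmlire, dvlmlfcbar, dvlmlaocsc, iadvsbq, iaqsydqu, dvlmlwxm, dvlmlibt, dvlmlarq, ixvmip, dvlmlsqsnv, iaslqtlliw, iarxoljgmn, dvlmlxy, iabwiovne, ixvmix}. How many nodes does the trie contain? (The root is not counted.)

Count nodes per top-level branch (shared prefixes stored once):
  'd'-branch (dvlmlaocsc, dvlmlarq, dvlmlfcbar, dvlmlibt, dvlmlire, dvlmlsqsnv, dvlmlwxm, dvlmlxy): 32 nodes
  'i'-branch (iabwiovne, iadvsbq, iaqsydqu, iarxoljgmn, iaslqtlliw, ixvmip, ixvmix): 42 nodes
Sum: 74

74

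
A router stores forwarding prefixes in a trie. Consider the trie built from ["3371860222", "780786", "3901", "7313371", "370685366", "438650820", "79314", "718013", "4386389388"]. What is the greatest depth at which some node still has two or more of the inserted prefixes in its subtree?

4

Equivalently: take the maximum, over all pairs, of their longest common prefix length.
"4386389388" and "438650820" agree on "4386" (4 characters) before diverging; nothing deeper is shared.
Longest shared-prefix length: 4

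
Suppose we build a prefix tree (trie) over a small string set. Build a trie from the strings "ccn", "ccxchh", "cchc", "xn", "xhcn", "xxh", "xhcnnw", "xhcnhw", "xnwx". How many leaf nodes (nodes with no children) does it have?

7

Leaves are exactly the stored words that no other stored word extends.
Those words: "cchc", "ccn", "ccxchh", "xhcnhw", "xhcnnw", "xnwx", "xxh"
Leaf count: 7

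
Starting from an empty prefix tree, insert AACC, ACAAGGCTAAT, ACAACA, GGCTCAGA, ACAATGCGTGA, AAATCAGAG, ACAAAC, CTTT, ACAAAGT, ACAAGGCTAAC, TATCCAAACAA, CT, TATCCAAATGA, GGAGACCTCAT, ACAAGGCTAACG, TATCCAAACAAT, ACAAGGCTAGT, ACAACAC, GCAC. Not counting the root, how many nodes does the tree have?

Count nodes per top-level branch (shared prefixes stored once):
  'A'-branch (AAATCAGAG, AACC, ACAAAC, ACAAAGT, ACAACA, ACAACAC, ACAAGGCTAAC, ACAAGGCTAACG, ACAAGGCTAAT, ACAAGGCTAGT, ACAATGCGTGA): 39 nodes
  'C'-branch (CT, CTTT): 4 nodes
  'G'-branch (GCAC, GGAGACCTCAT, GGCTCAGA): 20 nodes
  'T'-branch (TATCCAAACAA, TATCCAAACAAT, TATCCAAATGA): 15 nodes
Sum: 78

78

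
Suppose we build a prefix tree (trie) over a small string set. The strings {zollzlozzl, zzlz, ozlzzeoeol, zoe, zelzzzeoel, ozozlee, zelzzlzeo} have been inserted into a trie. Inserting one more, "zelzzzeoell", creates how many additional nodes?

1

"zelzzzeoel" is already a path in the trie; the remaining "l" must be added.
New nodes needed: |"zelzzzeoell"| − 10 = 11 − 10 = 1.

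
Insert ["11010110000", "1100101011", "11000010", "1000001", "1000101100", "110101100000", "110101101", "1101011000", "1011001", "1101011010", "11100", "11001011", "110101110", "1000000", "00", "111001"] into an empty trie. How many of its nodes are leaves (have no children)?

A leaf is a node with no children — equivalently, the end of a word that is not a proper prefix of any other stored word.
Those words: "00", "1000000", "1000001", "1000101100", "1011001", "11000010", "1100101011", "11001011", "110101100000", "1101011010", "110101110", "111001"
Leaf count: 12

12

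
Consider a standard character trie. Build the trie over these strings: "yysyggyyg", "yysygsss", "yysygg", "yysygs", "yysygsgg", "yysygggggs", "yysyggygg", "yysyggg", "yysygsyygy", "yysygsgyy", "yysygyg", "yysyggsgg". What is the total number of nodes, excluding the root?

31

Trace insertions, counting only characters that open a new branch:
  "yysyggyyg" → 9 new (y, y, s, y, g, g, y, y, g)
  "yysygsss" → prefix "yysyg" already present; 3 new (s, s, s)
  "yysygg" → prefix "yysygg" already present; 0 new (none)
  "yysygs" → prefix "yysygs" already present; 0 new (none)
  "yysygsgg" → prefix "yysygs" already present; 2 new (g, g)
  "yysygggggs" → prefix "yysygg" already present; 4 new (g, g, g, s)
  "yysyggygg" → prefix "yysyggy" already present; 2 new (g, g)
  "yysyggg" → prefix "yysyggg" already present; 0 new (none)
  "yysygsyygy" → prefix "yysygs" already present; 4 new (y, y, g, y)
  "yysygsgyy" → prefix "yysygsg" already present; 2 new (y, y)
  "yysygyg" → prefix "yysyg" already present; 2 new (y, g)
  "yysyggsgg" → prefix "yysygg" already present; 3 new (s, g, g)
Total nodes = 9 + 3 + 0 + 0 + 2 + 4 + 2 + 0 + 4 + 2 + 2 + 3 = 31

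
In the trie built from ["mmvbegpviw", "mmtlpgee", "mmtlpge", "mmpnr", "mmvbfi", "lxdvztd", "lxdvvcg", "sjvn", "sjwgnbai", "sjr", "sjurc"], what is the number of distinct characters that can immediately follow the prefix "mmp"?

1

The children of the "mmp" node are the distinct next characters among strings starting with "mmp".
Distinct next characters after "mmp": n.
That node has 1 child edge.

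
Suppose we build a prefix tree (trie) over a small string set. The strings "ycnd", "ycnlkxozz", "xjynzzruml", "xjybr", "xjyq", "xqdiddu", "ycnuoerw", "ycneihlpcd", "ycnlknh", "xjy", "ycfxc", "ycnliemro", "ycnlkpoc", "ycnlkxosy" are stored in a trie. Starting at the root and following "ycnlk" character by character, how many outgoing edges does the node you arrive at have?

Follow the path "ycnlk" to its node, then look at its outgoing edges.
Characters that immediately follow "ycnlk" among the stored strings: {n, p, x}.
That node has 3 child edges.

3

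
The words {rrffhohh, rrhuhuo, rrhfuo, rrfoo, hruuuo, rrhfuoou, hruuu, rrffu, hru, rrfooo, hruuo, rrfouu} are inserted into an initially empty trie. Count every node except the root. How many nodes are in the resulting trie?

31

Trace insertions, counting only characters that open a new branch:
  "rrffhohh" → 8 new (r, r, f, f, h, o, h, h)
  "rrhuhuo" → prefix "rr" already present; 5 new (h, u, h, u, o)
  "rrhfuo" → prefix "rrh" already present; 3 new (f, u, o)
  "rrfoo" → prefix "rrf" already present; 2 new (o, o)
  "hruuuo" → 6 new (h, r, u, u, u, o)
  "rrhfuoou" → prefix "rrhfuo" already present; 2 new (o, u)
  "hruuu" → prefix "hruuu" already present; 0 new (none)
  "rrffu" → prefix "rrff" already present; 1 new (u)
  "hru" → prefix "hru" already present; 0 new (none)
  "rrfooo" → prefix "rrfoo" already present; 1 new (o)
  "hruuo" → prefix "hruu" already present; 1 new (o)
  "rrfouu" → prefix "rrfo" already present; 2 new (u, u)
Total nodes = 8 + 5 + 3 + 2 + 6 + 2 + 0 + 1 + 0 + 1 + 1 + 2 = 31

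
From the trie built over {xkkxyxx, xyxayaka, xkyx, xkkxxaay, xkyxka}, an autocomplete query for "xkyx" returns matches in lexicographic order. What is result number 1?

xkyx

Words with prefix "xkyx", in lexicographic order: "xkyx", "xkyxka"
The 1st is xkyx.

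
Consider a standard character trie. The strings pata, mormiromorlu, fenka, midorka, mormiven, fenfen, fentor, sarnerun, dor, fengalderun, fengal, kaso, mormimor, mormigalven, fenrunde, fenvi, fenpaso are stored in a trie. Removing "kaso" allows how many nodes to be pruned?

4

A node on "kaso"'s path can go only if nothing else ends at it or branches off below it.
No other word shares any prefix with "kaso", so all 4 of its nodes go.
Nodes removed: 4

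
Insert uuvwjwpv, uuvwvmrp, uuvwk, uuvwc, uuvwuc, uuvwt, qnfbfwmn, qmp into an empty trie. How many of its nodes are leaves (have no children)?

8

A leaf is a node with no children — equivalently, the end of a word that is not a proper prefix of any other stored word.
Those words: "qmp", "qnfbfwmn", "uuvwc", "uuvwjwpv", "uuvwk", "uuvwt", "uuvwuc", "uuvwvmrp"
Leaf count: 8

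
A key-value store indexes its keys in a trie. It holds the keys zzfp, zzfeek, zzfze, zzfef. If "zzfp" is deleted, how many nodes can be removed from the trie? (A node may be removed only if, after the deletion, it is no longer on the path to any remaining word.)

After clearing the end-marker at "zzfp", prune upward until reaching a node still needed by another word.
The suffix "p" (1 node) is used only by "zzfp"; the node for "zzf" still has the child "e", so pruning stops there.
Nodes removed: 1

1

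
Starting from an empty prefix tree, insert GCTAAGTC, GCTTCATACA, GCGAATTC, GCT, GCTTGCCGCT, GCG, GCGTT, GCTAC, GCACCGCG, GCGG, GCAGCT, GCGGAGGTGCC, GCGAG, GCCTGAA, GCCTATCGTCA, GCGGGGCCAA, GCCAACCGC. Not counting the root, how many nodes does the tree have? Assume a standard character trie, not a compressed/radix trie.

72

Count nodes per top-level branch (shared prefixes stored once):
  'G'-branch (GCACCGCG, GCAGCT, GCCAACCGC, GCCTATCGTCA, GCCTGAA, GCG, GCGAATTC, GCGAG, GCGG, GCGGAGGTGCC, GCGGGGCCAA, GCGTT, GCT, GCTAAGTC, GCTAC, GCTTCATACA, GCTTGCCGCT): 72 nodes
Sum: 72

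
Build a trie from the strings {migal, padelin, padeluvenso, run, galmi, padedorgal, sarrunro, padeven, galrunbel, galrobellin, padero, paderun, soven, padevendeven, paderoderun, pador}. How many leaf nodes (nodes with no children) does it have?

Leaves are exactly the stored words that no other stored word extends.
Those words: "galmi", "galrobellin", "galrunbel", "migal", "padedorgal", "padelin", "padeluvenso", "paderoderun", "paderun", "padevendeven", "pador", "run", "sarrunro", "soven"
Leaf count: 14

14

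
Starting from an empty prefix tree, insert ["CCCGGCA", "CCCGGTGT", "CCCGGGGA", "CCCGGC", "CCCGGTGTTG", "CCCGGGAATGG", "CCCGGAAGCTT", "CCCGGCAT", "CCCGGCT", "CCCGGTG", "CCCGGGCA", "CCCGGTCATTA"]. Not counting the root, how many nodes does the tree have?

35

Insert word by word; a character creates a node only if that edge doesn't already exist:
  "CCCGGCA" → 7 new (C, C, C, G, G, C, A)
  "CCCGGTGT" → prefix "CCCGG" already present; 3 new (T, G, T)
  "CCCGGGGA" → prefix "CCCGG" already present; 3 new (G, G, A)
  "CCCGGC" → prefix "CCCGGC" already present; 0 new (none)
  "CCCGGTGTTG" → prefix "CCCGGTGT" already present; 2 new (T, G)
  "CCCGGGAATGG" → prefix "CCCGGG" already present; 5 new (A, A, T, G, G)
  "CCCGGAAGCTT" → prefix "CCCGG" already present; 6 new (A, A, G, C, T, T)
  "CCCGGCAT" → prefix "CCCGGCA" already present; 1 new (T)
  "CCCGGCT" → prefix "CCCGGC" already present; 1 new (T)
  "CCCGGTG" → prefix "CCCGGTG" already present; 0 new (none)
  "CCCGGGCA" → prefix "CCCGGG" already present; 2 new (C, A)
  "CCCGGTCATTA" → prefix "CCCGGT" already present; 5 new (C, A, T, T, A)
Total nodes = 7 + 3 + 3 + 0 + 2 + 5 + 6 + 1 + 1 + 0 + 2 + 5 = 35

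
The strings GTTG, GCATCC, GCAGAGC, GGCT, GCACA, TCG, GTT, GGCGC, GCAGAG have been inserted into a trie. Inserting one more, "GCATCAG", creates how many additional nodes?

2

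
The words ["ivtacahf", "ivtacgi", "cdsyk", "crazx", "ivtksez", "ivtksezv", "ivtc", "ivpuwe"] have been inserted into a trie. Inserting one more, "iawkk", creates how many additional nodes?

Walking "iawkk" from the root, the first 1 characters ("i") follow existing edges; "a" is the first miss.
New nodes needed: |"iawkk"| − 1 = 5 − 1 = 4.

4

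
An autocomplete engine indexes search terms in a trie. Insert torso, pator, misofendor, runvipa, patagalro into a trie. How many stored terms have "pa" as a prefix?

2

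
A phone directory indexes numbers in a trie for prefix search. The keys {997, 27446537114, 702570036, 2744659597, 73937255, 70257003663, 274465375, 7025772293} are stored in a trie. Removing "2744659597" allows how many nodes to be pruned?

After clearing the end-marker at "2744659597", prune upward until reaching a node still needed by another word.
The suffix "9597" (4 nodes) is used only by "2744659597"; the node for "274465" still has the child "3", so pruning stops there.
Nodes removed: 4

4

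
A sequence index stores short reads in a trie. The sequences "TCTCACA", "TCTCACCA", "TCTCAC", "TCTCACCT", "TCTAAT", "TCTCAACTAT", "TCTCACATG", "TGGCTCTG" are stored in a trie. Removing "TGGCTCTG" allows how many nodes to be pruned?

A node on "TGGCTCTG"'s path can go only if nothing else ends at it or branches off below it.
The suffix "GGCTCTG" (7 nodes) is used only by "TGGCTCTG"; the node for "T" still has the child "C", so pruning stops there.
Nodes removed: 7

7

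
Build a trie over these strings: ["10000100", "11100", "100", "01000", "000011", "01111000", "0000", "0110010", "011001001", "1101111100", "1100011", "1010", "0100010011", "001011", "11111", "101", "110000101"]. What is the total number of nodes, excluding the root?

63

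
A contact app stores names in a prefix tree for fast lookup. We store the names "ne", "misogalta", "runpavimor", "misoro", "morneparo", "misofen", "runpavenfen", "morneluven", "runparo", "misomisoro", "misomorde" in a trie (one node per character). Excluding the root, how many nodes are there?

56

Trace insertions, counting only characters that open a new branch:
  "ne" → 2 new (n, e)
  "misogalta" → 9 new (m, i, s, o, g, a, l, t, a)
  "runpavimor" → 10 new (r, u, n, p, a, v, i, m, o, r)
  "misoro" → prefix "miso" already present; 2 new (r, o)
  "morneparo" → prefix "m" already present; 8 new (o, r, n, e, p, a, r, o)
  "misofen" → prefix "miso" already present; 3 new (f, e, n)
  "runpavenfen" → prefix "runpav" already present; 5 new (e, n, f, e, n)
  "morneluven" → prefix "morne" already present; 5 new (l, u, v, e, n)
  "runparo" → prefix "runpa" already present; 2 new (r, o)
  "misomisoro" → prefix "miso" already present; 6 new (m, i, s, o, r, o)
  "misomorde" → prefix "misom" already present; 4 new (o, r, d, e)
Total nodes = 2 + 9 + 10 + 2 + 8 + 3 + 5 + 5 + 2 + 6 + 4 = 56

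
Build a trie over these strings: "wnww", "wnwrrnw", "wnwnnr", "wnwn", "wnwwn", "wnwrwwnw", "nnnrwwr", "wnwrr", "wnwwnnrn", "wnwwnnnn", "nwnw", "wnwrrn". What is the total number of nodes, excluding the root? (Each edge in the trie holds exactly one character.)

Trie structure (* marks end of a word):
(root)
├─ n
│  ├─ n
│  │  └─ n
│  │     └─ r
│  │        └─ w
│  │           └─ w
│  │              └─ r *
│  └─ w
│     └─ n
│        └─ w *
└─ w
   └─ n
      └─ w
         ├─ n *
         │  └─ n
         │     └─ r *
         ├─ r
         │  ├─ r *
         │  │  └─ n *
         │  │     └─ w *
         │  └─ w
         │     └─ w
         │        └─ n
         │           └─ w *
         └─ w *
            └─ n *
               └─ n
                  ├─ n
                  │  └─ n *
                  └─ r
                     └─ n *
Counting every labelled node above: 31.

31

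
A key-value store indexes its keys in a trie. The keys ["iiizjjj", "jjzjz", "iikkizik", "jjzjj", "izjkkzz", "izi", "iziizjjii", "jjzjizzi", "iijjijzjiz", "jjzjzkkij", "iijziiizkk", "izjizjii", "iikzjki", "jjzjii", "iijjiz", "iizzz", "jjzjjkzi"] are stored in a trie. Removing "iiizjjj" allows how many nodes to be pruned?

5

Walk "iiizjjj" from the leaf back toward the root, removing each node that no remaining word uses.
The suffix "izjjj" (5 nodes) is used only by "iiizjjj"; the node for "ii" still has the child "k", so pruning stops there.
Nodes removed: 5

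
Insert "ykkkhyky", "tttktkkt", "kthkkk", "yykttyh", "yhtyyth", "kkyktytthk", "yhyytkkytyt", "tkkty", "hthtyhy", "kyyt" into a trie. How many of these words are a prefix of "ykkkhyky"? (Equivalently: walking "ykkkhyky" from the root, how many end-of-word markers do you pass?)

Check each prefix of "ykkkhyky" against the stored set — each match is an end-marker on the path.
Prefixes of the query that are stored words: "ykkkhyky"
Count: 1

1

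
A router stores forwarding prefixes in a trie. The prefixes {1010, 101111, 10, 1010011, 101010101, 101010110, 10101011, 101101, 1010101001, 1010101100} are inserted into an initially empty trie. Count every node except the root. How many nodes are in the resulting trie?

For each word, the new-node count is its length minus the longest prefix already in the trie:
  "1010" → 4 new (1, 0, 1, 0)
  "101111" → prefix "101" already present; 3 new (1, 1, 1)
  "10" → prefix "10" already present; 0 new (none)
  "1010011" → prefix "1010" already present; 3 new (0, 1, 1)
  "101010101" → prefix "1010" already present; 5 new (1, 0, 1, 0, 1)
  "101010110" → prefix "1010101" already present; 2 new (1, 0)
  "10101011" → prefix "10101011" already present; 0 new (none)
  "101101" → prefix "1011" already present; 2 new (0, 1)
  "1010101001" → prefix "10101010" already present; 2 new (0, 1)
  "1010101100" → prefix "101010110" already present; 1 new (0)
Total nodes = 4 + 3 + 0 + 3 + 5 + 2 + 0 + 2 + 2 + 1 = 22

22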